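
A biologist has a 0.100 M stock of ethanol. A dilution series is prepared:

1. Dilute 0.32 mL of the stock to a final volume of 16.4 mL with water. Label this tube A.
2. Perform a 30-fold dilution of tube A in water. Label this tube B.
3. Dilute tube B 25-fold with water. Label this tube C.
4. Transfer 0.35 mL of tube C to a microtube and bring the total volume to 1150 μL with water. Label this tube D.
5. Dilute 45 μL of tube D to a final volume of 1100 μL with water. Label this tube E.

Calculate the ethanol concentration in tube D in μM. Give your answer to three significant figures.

0.792 μM

Step 1: 0.32 mL brought to 16.4 mL → factor 16.4/0.32 = 51.25
Step 2: 30-fold → factor 30
Step 3: 25-fold → factor 25
Step 4: 0.35 mL brought to 1150 μL → factor 1.15/0.35 = 3.2857
Dilution factor through tube D = 51.25 × 30 × 25 × 3.2857 = 1.2629 × 10^5
[tube D] = 0.100 M / 1.2629 × 10^5 = 7.918 × 10^-7 M = 0.792 μM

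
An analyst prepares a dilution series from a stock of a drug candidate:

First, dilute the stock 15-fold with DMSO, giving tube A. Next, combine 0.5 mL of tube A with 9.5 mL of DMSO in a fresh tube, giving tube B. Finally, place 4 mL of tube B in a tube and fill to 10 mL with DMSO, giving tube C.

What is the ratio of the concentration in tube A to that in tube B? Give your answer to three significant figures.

Step 1: 15-fold → factor 15
Step 2: 0.5 mL + 9.5 mL = 10 mL total → factor 10/0.5 = 20
Dilution factor to tube A = 15; to tube B = 300
[tube A]/[tube B] = (factor to tube B)/(factor to tube A) = 300/15 = 20.0

20.0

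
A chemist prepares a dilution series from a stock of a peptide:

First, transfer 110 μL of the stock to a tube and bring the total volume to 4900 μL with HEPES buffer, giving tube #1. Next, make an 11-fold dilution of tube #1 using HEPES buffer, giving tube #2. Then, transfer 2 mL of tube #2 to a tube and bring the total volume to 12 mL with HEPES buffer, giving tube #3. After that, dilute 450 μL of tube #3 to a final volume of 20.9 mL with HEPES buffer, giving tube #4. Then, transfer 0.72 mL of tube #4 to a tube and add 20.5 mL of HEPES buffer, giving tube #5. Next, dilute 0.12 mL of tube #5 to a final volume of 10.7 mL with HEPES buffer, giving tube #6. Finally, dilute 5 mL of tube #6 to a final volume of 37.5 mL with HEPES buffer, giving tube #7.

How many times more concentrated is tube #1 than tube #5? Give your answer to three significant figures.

Step 1: 110 μL brought to 4900 μL → factor 4900/110 = 44.545
Step 2: 11-fold → factor 11
Step 3: 2 mL brought to 12 mL → factor 12/2 = 6
Step 4: 450 μL brought to 20.9 mL → factor 20900/450 = 46.444
Step 5: 0.72 mL + 20.5 mL = 21.22 mL total → factor 21.22/0.72 = 29.472
Dilution factor to tube #1 = 44.545; to tube #5 = 4.0243 × 10^6
[tube #1]/[tube #5] = (factor to tube #5)/(factor to tube #1) = 4.0243 × 10^6/44.545 = 9.03 × 10^4

9.03 × 10^4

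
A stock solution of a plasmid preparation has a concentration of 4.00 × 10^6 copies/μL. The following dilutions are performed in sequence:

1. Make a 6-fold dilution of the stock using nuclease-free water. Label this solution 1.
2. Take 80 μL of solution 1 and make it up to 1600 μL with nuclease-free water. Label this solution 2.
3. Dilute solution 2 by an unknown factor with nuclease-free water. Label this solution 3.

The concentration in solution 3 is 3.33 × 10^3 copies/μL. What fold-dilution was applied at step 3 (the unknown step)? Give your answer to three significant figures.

10.0-fold

Step 1: 6-fold → factor 6
Step 2: 80 μL brought to 1600 μL → factor 1600/80 = 20
Step 3: unknown factor x
Product of known-step factors = 120
Overall factor = 4.00 × 10^6 copies/μL / (3.33 × 10^3 copies/μL) = 1201.2
x = 1201.2 / 120 = 10.0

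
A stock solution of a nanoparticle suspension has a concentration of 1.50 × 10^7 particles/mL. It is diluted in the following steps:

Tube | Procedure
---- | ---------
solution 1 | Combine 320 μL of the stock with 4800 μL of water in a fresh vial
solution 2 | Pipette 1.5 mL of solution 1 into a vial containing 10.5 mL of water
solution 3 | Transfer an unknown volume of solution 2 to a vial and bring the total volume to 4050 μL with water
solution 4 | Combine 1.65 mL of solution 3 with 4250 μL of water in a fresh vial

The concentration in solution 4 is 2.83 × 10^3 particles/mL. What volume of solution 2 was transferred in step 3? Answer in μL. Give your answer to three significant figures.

Step 1: 320 μL + 4800 μL = 5120 μL total → factor 5120/320 = 16
Step 2: 1.5 mL + 10.5 mL = 12 mL total → factor 12/1.5 = 8
Step 3: v brought to 4050 μL → factor = 4050 μL/v
Step 4: 1.65 mL + 4250 μL = 5.9 mL total → factor 5.9/1.65 = 3.5758
Product of known-step factors = 457.7
Overall factor = 1.50 × 10^7 particles/mL / (2.83 × 10^3 particles/mL) = 5300.4
Step-3 factor = 5300.4 / 457.7 = 11.58
v = 4050 μL / 11.58 = 350 μL

350 μL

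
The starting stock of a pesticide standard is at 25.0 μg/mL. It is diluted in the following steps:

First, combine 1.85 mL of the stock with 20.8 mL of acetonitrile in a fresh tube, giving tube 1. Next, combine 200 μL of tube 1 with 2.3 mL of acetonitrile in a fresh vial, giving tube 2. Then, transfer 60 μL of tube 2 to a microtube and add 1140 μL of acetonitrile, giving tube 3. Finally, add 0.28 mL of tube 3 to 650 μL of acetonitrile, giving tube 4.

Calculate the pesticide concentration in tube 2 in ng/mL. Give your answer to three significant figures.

163 ng/mL

Step 1: 1.85 mL + 20.8 mL = 22.65 mL total → factor 22.65/1.85 = 12.243
Step 2: 200 μL + 2.3 mL = 2500 μL total → factor 2500/200 = 12.5
Dilution factor through tube 2 = 12.243 × 12.5 = 153.04
[tube 2] = 25.0 μg/mL / 153.04 = 0.1634 μg/mL = 163 ng/mL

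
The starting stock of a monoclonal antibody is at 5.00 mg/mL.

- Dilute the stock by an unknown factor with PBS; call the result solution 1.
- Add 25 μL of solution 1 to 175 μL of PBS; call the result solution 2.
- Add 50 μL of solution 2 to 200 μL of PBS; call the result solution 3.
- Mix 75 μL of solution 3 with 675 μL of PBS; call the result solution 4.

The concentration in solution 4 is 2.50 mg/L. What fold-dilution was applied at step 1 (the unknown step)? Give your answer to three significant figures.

Step 1: unknown factor x
Step 2: 25 μL + 175 μL = 200 μL total → factor 200/25 = 8
Step 3: 50 μL + 200 μL = 250 μL total → factor 250/50 = 5
Step 4: 75 μL + 675 μL = 750 μL total → factor 750/75 = 10
Product of known-step factors = 400
Overall factor = 5.00 mg/mL / (2.50 mg/L) = 2000
x = 2000 / 400 = 5.00

5.00-fold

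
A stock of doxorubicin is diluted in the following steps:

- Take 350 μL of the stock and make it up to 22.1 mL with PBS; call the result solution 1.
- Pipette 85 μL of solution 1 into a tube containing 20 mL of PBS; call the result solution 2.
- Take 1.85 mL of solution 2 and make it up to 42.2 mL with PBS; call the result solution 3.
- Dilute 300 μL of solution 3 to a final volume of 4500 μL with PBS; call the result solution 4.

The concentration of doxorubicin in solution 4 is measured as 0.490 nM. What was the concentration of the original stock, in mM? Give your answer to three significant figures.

2.50 mM

Step 1: 350 μL brought to 22.1 mL → factor 22100/350 = 63.143
Step 2: 85 μL + 20 mL = 20085 μL total → factor 20085/85 = 236.29
Step 3: 1.85 mL brought to 42.2 mL → factor 42.2/1.85 = 22.811
Step 4: 300 μL brought to 4500 μL → factor 4500/300 = 15
Overall dilution factor = 63.143 × 236.29 × 22.811 × 15 = 5.1052 × 10^6
Stock = 0.490 nM × 5.1052 × 10^6 = 2.502 × 10^6 nM = 2.50 mM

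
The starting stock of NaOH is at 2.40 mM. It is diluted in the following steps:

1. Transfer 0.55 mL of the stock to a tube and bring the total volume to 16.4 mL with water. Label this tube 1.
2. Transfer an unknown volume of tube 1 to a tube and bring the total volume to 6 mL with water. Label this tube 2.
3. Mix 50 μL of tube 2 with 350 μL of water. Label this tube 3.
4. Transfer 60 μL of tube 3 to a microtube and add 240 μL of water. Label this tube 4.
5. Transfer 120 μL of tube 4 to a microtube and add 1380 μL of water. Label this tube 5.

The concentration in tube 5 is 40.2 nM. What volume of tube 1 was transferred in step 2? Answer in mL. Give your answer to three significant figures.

Step 1: 0.55 mL brought to 16.4 mL → factor 16.4/0.55 = 29.818
Step 2: v brought to 6 mL → factor = 6 mL/v
Step 3: 50 μL + 350 μL = 400 μL total → factor 400/50 = 8
Step 4: 60 μL + 240 μL = 300 μL total → factor 300/60 = 5
Step 5: 120 μL + 1380 μL = 1500 μL total → factor 1500/120 = 12.5
Product of known-step factors = 14909
Overall factor = 2.40 mM / (40.2 nM) = 59701
Step-2 factor = 59701 / 14909 = 4.0044
v = 6 mL / 4.0044 = 1.50 mL

1.50 mL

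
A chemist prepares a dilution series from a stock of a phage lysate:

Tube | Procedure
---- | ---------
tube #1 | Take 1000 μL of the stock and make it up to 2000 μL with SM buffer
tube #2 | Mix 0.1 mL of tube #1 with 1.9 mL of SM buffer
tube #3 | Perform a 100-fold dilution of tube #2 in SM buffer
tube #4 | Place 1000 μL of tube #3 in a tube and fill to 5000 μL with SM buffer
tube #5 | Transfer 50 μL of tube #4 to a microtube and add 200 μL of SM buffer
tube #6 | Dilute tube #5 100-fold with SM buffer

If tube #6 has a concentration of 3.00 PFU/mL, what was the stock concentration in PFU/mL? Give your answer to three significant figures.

3.00 × 10^7 PFU/mL

Step 1: 1000 μL brought to 2000 μL → factor 2000/1000 = 2
Step 2: 0.1 mL + 1.9 mL = 2 mL total → factor 2/0.1 = 20
Step 3: 100-fold → factor 100
Step 4: 1000 μL brought to 5000 μL → factor 5000/1000 = 5
Step 5: 50 μL + 200 μL = 250 μL total → factor 250/50 = 5
Step 6: 100-fold → factor 100
Overall dilution factor = 2 × 20 × 100 × 5 × 5 × 100 = 1 × 10^7
Stock = 3.00 PFU/mL × 1 × 10^7 = 3.00 × 10^7 PFU/mL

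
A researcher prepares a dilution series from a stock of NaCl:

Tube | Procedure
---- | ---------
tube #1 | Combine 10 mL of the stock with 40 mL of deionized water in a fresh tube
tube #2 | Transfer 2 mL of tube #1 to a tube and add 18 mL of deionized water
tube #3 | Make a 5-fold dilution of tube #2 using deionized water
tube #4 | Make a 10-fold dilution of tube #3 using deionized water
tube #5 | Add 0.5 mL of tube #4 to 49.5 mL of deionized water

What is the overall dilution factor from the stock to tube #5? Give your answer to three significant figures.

Step 1: 10 mL + 40 mL = 50 mL total → factor 50/10 = 5
Step 2: 2 mL + 18 mL = 20 mL total → factor 20/2 = 10
Step 3: 5-fold → factor 5
Step 4: 10-fold → factor 10
Step 5: 0.5 mL + 49.5 mL = 50 mL total → factor 50/0.5 = 100
Overall dilution factor = 5 × 10 × 5 × 10 × 100 = 2.5 × 10^5

2.50 × 10^5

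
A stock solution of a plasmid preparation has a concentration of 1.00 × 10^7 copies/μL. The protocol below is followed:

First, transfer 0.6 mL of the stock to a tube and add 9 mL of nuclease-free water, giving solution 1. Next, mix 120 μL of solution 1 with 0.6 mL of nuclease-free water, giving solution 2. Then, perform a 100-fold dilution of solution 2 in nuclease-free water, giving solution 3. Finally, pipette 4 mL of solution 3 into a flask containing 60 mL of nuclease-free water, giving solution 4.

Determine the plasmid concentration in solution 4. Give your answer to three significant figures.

Step 1: 0.6 mL + 9 mL = 9.6 mL total → factor 9.6/0.6 = 16
Step 2: 120 μL + 0.6 mL = 720 μL total → factor 720/120 = 6
Step 3: 100-fold → factor 100
Step 4: 4 mL + 60 mL = 64 mL total → factor 64/4 = 16
Overall dilution factor = 16 × 6 × 100 × 16 = 1.536 × 10^5
Final = 1.00 × 10^7 copies/μL / 1.536 × 10^5 = 65.1 copies/μL

65.1 copies/μL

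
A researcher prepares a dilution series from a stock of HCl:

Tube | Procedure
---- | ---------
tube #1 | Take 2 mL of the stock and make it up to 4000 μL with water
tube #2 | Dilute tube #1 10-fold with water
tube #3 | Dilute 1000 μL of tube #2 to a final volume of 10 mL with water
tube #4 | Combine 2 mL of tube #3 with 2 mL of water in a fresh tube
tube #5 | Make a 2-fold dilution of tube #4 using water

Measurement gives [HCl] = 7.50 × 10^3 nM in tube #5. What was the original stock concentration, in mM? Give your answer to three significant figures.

6.00 mM

Step 1: 2 mL brought to 4000 μL → factor 4/2 = 2
Step 2: 10-fold → factor 10
Step 3: 1000 μL brought to 10 mL → factor 10000/1000 = 10
Step 4: 2 mL + 2 mL = 4 mL total → factor 4/2 = 2
Step 5: 2-fold → factor 2
Overall dilution factor = 2 × 10 × 10 × 2 × 2 = 800
Stock = 7.50 × 10^3 nM × 800 = 6.000 × 10^6 nM = 6.00 mM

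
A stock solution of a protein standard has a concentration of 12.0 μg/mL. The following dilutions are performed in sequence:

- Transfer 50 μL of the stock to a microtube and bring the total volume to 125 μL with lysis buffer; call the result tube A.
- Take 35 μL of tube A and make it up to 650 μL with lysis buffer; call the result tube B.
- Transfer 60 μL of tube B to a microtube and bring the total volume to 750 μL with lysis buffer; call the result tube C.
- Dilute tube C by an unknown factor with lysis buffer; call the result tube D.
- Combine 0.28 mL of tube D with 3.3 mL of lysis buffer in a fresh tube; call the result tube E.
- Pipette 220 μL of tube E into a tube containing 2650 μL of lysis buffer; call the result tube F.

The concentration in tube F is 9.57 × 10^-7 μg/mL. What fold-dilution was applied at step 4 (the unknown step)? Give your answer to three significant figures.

Step 1: 50 μL brought to 125 μL → factor 125/50 = 2.5
Step 2: 35 μL brought to 650 μL → factor 650/35 = 18.571
Step 3: 60 μL brought to 750 μL → factor 750/60 = 12.5
Step 4: unknown factor x
Step 5: 0.28 mL + 3.3 mL = 3.58 mL total → factor 3.58/0.28 = 12.786
Step 6: 220 μL + 2650 μL = 2870 μL total → factor 2870/220 = 13.045
Product of known-step factors = 96801
Overall factor = 12.0 μg/mL / (9.57 × 10^-7 μg/mL) = 1.2539 × 10^7
x = 1.2539 × 10^7 / 96801 = 130

130-fold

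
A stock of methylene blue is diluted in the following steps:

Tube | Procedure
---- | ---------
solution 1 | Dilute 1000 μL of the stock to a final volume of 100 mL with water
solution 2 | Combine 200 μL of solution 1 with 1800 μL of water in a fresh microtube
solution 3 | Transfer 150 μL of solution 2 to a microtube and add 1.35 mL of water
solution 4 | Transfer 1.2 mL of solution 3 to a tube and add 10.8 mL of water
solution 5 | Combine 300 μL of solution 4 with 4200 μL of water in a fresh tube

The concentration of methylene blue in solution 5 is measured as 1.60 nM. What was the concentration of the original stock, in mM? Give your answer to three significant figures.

2.40 mM

Step 1: 1000 μL brought to 100 mL → factor 1 × 10^5/1000 = 100
Step 2: 200 μL + 1800 μL = 2000 μL total → factor 2000/200 = 10
Step 3: 150 μL + 1.35 mL = 1500 μL total → factor 1500/150 = 10
Step 4: 1.2 mL + 10.8 mL = 12 mL total → factor 12/1.2 = 10
Step 5: 300 μL + 4200 μL = 4500 μL total → factor 4500/300 = 15
Overall dilution factor = 100 × 10 × 10 × 10 × 15 = 1.5 × 10^6
Stock = 1.60 nM × 1.5 × 10^6 = 2.400 × 10^6 nM = 2.40 mM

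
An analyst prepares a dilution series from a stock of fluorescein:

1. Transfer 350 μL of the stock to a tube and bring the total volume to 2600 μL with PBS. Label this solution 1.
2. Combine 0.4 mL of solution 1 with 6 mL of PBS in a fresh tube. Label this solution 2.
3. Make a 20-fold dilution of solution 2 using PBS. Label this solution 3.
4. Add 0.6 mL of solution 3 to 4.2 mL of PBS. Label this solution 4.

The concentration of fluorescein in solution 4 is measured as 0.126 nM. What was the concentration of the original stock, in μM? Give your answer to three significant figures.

Step 1: 350 μL brought to 2600 μL → factor 2600/350 = 7.4286
Step 2: 0.4 mL + 6 mL = 6.4 mL total → factor 6.4/0.4 = 16
Step 3: 20-fold → factor 20
Step 4: 0.6 mL + 4.2 mL = 4.8 mL total → factor 4.8/0.6 = 8
Overall dilution factor = 7.4286 × 16 × 20 × 8 = 19017
Stock = 0.126 nM × 19017 = 2396 nM = 2.40 μM

2.40 μM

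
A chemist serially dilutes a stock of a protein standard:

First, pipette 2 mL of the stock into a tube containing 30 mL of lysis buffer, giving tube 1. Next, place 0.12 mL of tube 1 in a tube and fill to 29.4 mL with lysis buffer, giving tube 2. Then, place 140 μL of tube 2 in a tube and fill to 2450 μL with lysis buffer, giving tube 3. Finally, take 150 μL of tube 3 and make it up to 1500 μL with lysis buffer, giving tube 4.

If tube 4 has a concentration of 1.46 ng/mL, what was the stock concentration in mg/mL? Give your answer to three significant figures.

1.00 mg/mL

Step 1: 2 mL + 30 mL = 32 mL total → factor 32/2 = 16
Step 2: 0.12 mL brought to 29.4 mL → factor 29.4/0.12 = 245
Step 3: 140 μL brought to 2450 μL → factor 2450/140 = 17.5
Step 4: 150 μL brought to 1500 μL → factor 1500/150 = 10
Overall dilution factor = 16 × 245 × 17.5 × 10 = 6.86 × 10^5
Stock = 1.46 ng/mL × 6.86 × 10^5 = 1.002 × 10^6 ng/mL = 1.00 mg/mL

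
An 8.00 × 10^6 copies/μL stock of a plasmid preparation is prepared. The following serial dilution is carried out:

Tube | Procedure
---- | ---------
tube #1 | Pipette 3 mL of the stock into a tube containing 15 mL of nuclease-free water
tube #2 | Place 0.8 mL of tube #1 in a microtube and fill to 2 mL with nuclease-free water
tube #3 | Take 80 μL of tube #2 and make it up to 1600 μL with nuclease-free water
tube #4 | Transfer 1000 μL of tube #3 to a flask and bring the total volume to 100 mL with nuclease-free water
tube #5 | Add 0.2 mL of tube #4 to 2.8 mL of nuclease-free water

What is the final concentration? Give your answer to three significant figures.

17.8 copies/μL

Step 1: 3 mL + 15 mL = 18 mL total → factor 18/3 = 6
Step 2: 0.8 mL brought to 2 mL → factor 2/0.8 = 2.5
Step 3: 80 μL brought to 1600 μL → factor 1600/80 = 20
Step 4: 1000 μL brought to 100 mL → factor 1 × 10^5/1000 = 100
Step 5: 0.2 mL + 2.8 mL = 3 mL total → factor 3/0.2 = 15
Overall dilution factor = 6 × 2.5 × 20 × 100 × 15 = 4.5 × 10^5
Final = 8.00 × 10^6 copies/μL / 4.5 × 10^5 = 17.8 copies/μL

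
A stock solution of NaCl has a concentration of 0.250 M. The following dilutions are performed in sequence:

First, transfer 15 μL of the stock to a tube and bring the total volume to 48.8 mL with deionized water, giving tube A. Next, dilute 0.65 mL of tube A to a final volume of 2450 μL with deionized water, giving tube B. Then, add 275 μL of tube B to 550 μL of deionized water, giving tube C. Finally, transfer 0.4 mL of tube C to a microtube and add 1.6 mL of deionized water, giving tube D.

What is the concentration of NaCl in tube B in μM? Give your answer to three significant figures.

Step 1: 15 μL brought to 48.8 mL → factor 48800/15 = 3253.3
Step 2: 0.65 mL brought to 2450 μL → factor 2.45/0.65 = 3.7692
Dilution factor through tube B = 3253.3 × 3.7692 = 12263
[tube B] = 0.250 M / 12263 = 2.039 × 10^-5 M = 20.4 μM

20.4 μM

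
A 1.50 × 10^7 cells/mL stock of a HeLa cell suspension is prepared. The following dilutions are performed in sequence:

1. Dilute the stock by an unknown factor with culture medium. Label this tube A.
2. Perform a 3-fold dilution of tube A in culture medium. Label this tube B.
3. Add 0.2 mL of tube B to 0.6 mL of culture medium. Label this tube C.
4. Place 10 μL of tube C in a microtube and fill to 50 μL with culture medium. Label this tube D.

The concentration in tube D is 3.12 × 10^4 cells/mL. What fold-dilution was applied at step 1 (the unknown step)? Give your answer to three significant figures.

8.01-fold

Step 1: unknown factor x
Step 2: 3-fold → factor 3
Step 3: 0.2 mL + 0.6 mL = 0.8 mL total → factor 0.8/0.2 = 4
Step 4: 10 μL brought to 50 μL → factor 50/10 = 5
Product of known-step factors = 60
Overall factor = 1.50 × 10^7 cells/mL / (3.12 × 10^4 cells/mL) = 480.77
x = 480.77 / 60 = 8.01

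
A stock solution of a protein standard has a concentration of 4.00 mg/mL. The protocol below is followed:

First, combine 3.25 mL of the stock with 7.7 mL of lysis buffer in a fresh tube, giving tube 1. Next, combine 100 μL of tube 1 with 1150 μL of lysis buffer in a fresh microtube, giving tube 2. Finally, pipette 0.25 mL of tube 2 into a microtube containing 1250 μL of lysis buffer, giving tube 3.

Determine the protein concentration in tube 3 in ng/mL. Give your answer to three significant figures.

1.58 × 10^4 ng/mL

Step 1: 3.25 mL + 7.7 mL = 10.95 mL total → factor 10.95/3.25 = 3.3692
Step 2: 100 μL + 1150 μL = 1250 μL total → factor 1250/100 = 12.5
Step 3: 0.25 mL + 1250 μL = 1.5 mL total → factor 1.5/0.25 = 6
Overall dilution factor = 3.3692 × 12.5 × 6 = 252.69
Final = 4.00 mg/mL / 252.69 = 0.01583 mg/mL = 1.58 × 10^4 ng/mL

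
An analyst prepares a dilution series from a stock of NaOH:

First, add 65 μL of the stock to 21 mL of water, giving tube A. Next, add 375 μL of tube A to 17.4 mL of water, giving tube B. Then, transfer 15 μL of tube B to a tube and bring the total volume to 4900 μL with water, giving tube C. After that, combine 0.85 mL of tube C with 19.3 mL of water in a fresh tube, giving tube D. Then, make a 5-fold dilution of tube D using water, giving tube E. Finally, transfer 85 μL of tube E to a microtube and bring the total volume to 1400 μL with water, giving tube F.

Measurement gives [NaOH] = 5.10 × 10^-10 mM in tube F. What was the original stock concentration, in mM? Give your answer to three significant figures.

5.00 mM

Step 1: 65 μL + 21 mL = 21065 μL total → factor 21065/65 = 324.08
Step 2: 375 μL + 17.4 mL = 17775 μL total → factor 17775/375 = 47.4
Step 3: 15 μL brought to 4900 μL → factor 4900/15 = 326.67
Step 4: 0.85 mL + 19.3 mL = 20.15 mL total → factor 20.15/0.85 = 23.706
Step 5: 5-fold → factor 5
Step 6: 85 μL brought to 1400 μL → factor 1400/85 = 16.471
Overall dilution factor = 324.08 × 47.4 × 326.67 × 23.706 × 5 × 16.471 = 9.7964 × 10^9
Stock = 5.10 × 10^-10 mM × 9.7964 × 10^9 = 5.00 mM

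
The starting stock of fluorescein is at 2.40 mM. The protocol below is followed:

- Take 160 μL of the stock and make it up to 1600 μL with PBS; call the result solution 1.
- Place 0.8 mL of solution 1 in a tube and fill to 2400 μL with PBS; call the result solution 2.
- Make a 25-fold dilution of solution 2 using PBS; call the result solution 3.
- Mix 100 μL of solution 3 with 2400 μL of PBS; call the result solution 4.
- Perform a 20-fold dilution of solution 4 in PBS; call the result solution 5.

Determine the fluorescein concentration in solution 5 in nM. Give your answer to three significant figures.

Step 1: 160 μL brought to 1600 μL → factor 1600/160 = 10
Step 2: 0.8 mL brought to 2400 μL → factor 2.4/0.8 = 3
Step 3: 25-fold → factor 25
Step 4: 100 μL + 2400 μL = 2500 μL total → factor 2500/100 = 25
Step 5: 20-fold → factor 20
Overall dilution factor = 10 × 3 × 25 × 25 × 20 = 3.75 × 10^5
Final = 2.40 mM / 3.75 × 10^5 = 6.400 × 10^-6 mM = 6.40 nM

6.40 nM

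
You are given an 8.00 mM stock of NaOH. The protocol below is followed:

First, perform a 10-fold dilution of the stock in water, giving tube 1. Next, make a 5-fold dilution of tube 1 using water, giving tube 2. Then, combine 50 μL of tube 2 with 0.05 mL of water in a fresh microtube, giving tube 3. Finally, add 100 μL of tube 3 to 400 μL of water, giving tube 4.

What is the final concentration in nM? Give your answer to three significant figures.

Step 1: 10-fold → factor 10
Step 2: 5-fold → factor 5
Step 3: 50 μL + 0.05 mL = 100 μL total → factor 100/50 = 2
Step 4: 100 μL + 400 μL = 500 μL total → factor 500/100 = 5
Overall dilution factor = 10 × 5 × 2 × 5 = 500
Final = 8.00 mM / 500 = 0.01600 mM = 1.60 × 10^4 nM

1.60 × 10^4 nM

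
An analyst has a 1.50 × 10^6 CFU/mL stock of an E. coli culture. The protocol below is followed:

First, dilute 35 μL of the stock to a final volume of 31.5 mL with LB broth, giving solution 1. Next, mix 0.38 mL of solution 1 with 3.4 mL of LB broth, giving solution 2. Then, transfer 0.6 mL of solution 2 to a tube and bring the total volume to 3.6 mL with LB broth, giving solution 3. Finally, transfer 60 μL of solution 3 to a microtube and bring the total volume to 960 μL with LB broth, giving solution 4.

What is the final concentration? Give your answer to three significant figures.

Step 1: 35 μL brought to 31.5 mL → factor 31500/35 = 900
Step 2: 0.38 mL + 3.4 mL = 3.78 mL total → factor 3.78/0.38 = 9.9474
Step 3: 0.6 mL brought to 3.6 mL → factor 3.6/0.6 = 6
Step 4: 60 μL brought to 960 μL → factor 960/60 = 16
Overall dilution factor = 900 × 9.9474 × 6 × 16 = 8.5945 × 10^5
Final = 1.50 × 10^6 CFU/mL / 8.5945 × 10^5 = 1.75 CFU/mL

1.75 CFU/mL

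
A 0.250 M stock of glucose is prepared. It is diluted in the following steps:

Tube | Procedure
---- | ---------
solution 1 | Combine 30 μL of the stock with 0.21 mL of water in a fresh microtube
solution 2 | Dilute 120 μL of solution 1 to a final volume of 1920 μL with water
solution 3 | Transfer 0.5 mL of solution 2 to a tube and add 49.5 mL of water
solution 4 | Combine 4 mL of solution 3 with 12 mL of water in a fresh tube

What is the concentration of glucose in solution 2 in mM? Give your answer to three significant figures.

Step 1: 30 μL + 0.21 mL = 240 μL total → factor 240/30 = 8
Step 2: 120 μL brought to 1920 μL → factor 1920/120 = 16
Dilution factor through solution 2 = 8 × 16 = 128
[solution 2] = 0.250 M / 128 = 0.001953 M = 1.95 mM

1.95 mM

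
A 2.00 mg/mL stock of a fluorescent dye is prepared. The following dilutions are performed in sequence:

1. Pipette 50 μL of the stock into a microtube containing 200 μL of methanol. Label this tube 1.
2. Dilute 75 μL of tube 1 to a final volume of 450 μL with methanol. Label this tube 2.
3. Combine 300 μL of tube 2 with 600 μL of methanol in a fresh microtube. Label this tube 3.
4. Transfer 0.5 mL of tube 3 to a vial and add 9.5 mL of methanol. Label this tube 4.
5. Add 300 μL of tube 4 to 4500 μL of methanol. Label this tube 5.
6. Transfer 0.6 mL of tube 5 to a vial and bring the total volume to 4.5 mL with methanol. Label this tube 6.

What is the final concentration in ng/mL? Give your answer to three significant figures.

Step 1: 50 μL + 200 μL = 250 μL total → factor 250/50 = 5
Step 2: 75 μL brought to 450 μL → factor 450/75 = 6
Step 3: 300 μL + 600 μL = 900 μL total → factor 900/300 = 3
Step 4: 0.5 mL + 9.5 mL = 10 mL total → factor 10/0.5 = 20
Step 5: 300 μL + 4500 μL = 4800 μL total → factor 4800/300 = 16
Step 6: 0.6 mL brought to 4.5 mL → factor 4.5/0.6 = 7.5
Overall dilution factor = 5 × 6 × 3 × 20 × 16 × 7.5 = 2.16 × 10^5
Final = 2.00 mg/mL / 2.16 × 10^5 = 9.259 × 10^-6 mg/mL = 9.26 ng/mL

9.26 ng/mL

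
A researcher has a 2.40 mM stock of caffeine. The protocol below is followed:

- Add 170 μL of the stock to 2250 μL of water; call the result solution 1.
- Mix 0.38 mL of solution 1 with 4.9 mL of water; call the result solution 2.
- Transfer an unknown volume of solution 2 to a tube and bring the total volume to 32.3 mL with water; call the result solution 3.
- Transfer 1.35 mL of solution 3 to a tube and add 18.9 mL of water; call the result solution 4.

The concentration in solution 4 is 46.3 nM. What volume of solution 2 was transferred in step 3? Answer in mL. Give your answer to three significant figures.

1.85 mL

Step 1: 170 μL + 2250 μL = 2420 μL total → factor 2420/170 = 14.235
Step 2: 0.38 mL + 4.9 mL = 5.28 mL total → factor 5.28/0.38 = 13.895
Step 3: v brought to 32.3 mL → factor = 32.3 mL/v
Step 4: 1.35 mL + 18.9 mL = 20.25 mL total → factor 20.25/1.35 = 15
Product of known-step factors = 2966.9
Overall factor = 2.40 mM / (46.3 nM) = 51836
Step-3 factor = 51836 / 2966.9 = 17.471
v = 32.3 mL / 17.471 = 1.85 mL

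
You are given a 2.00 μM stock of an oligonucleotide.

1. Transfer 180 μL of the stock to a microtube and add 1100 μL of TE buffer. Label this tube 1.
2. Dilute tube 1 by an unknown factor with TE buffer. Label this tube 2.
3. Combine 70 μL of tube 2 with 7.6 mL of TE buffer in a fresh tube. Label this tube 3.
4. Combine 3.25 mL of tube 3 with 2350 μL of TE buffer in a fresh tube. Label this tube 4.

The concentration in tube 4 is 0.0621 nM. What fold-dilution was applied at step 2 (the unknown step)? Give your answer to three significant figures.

24.0-fold

Step 1: 180 μL + 1100 μL = 1280 μL total → factor 1280/180 = 7.1111
Step 2: unknown factor x
Step 3: 70 μL + 7.6 mL = 7670 μL total → factor 7670/70 = 109.57
Step 4: 3.25 mL + 2350 μL = 5.6 mL total → factor 5.6/3.25 = 1.7231
Product of known-step factors = 1342.6
Overall factor = 2.00 μM / (0.0621 nM) = 32206
x = 32206 / 1342.6 = 24.0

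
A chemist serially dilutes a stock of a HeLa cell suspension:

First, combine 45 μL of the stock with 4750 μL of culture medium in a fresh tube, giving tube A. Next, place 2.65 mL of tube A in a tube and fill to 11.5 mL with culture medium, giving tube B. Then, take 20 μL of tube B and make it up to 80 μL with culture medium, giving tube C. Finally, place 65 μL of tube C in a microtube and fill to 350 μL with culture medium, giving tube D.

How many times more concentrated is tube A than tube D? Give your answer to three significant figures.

93.5

Step 1: 45 μL + 4750 μL = 4795 μL total → factor 4795/45 = 106.56
Step 2: 2.65 mL brought to 11.5 mL → factor 11.5/2.65 = 4.3396
Step 3: 20 μL brought to 80 μL → factor 80/20 = 4
Step 4: 65 μL brought to 350 μL → factor 350/65 = 5.3846
Dilution factor to tube A = 106.56; to tube D = 9959.6
[tube A]/[tube D] = (factor to tube D)/(factor to tube A) = 9959.6/106.56 = 93.5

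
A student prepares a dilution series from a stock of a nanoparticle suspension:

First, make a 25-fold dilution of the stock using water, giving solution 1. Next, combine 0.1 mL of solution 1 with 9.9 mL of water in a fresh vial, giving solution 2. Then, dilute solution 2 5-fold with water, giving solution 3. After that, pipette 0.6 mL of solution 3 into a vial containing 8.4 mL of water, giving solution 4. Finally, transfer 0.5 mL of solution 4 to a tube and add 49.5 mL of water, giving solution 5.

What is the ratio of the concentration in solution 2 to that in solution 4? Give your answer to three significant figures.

75.0

Step 1: 25-fold → factor 25
Step 2: 0.1 mL + 9.9 mL = 10 mL total → factor 10/0.1 = 100
Step 3: 5-fold → factor 5
Step 4: 0.6 mL + 8.4 mL = 9 mL total → factor 9/0.6 = 15
Dilution factor to solution 2 = 2500; to solution 4 = 1.875 × 10^5
[solution 2]/[solution 4] = (factor to solution 4)/(factor to solution 2) = 1.875 × 10^5/2500 = 75.0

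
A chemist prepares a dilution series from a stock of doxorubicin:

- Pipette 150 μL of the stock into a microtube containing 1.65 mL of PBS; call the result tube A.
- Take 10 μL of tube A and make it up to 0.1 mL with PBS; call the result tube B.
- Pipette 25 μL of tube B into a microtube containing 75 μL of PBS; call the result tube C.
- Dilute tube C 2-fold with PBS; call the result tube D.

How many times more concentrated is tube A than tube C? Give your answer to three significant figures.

Step 1: 150 μL + 1.65 mL = 1800 μL total → factor 1800/150 = 12
Step 2: 10 μL brought to 0.1 mL → factor 100/10 = 10
Step 3: 25 μL + 75 μL = 100 μL total → factor 100/25 = 4
Dilution factor to tube A = 12; to tube C = 480
[tube A]/[tube C] = (factor to tube C)/(factor to tube A) = 480/12 = 40.0

40.0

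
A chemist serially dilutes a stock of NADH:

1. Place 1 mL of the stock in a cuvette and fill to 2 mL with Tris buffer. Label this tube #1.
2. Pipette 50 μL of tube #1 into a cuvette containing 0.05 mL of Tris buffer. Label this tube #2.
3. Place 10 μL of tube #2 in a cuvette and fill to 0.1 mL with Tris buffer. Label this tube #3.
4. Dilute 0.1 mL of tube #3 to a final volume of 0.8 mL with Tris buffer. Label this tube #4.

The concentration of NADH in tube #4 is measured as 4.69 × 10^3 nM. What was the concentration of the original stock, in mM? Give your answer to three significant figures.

Step 1: 1 mL brought to 2 mL → factor 2/1 = 2
Step 2: 50 μL + 0.05 mL = 100 μL total → factor 100/50 = 2
Step 3: 10 μL brought to 0.1 mL → factor 100/10 = 10
Step 4: 0.1 mL brought to 0.8 mL → factor 0.8/0.1 = 8
Overall dilution factor = 2 × 2 × 10 × 8 = 320
Stock = 4.69 × 10^3 nM × 320 = 1.501 × 10^6 nM = 1.50 mM

1.50 mM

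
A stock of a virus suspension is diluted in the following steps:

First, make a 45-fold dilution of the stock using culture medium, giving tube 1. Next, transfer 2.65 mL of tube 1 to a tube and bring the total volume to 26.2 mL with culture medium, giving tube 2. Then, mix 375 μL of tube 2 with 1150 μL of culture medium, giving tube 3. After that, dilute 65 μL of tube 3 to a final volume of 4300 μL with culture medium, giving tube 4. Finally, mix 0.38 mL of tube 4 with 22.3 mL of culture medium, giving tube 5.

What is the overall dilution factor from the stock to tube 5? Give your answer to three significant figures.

7.14 × 10^6

Step 1: 45-fold → factor 45
Step 2: 2.65 mL brought to 26.2 mL → factor 26.2/2.65 = 9.8868
Step 3: 375 μL + 1150 μL = 1525 μL total → factor 1525/375 = 4.0667
Step 4: 65 μL brought to 4300 μL → factor 4300/65 = 66.154
Step 5: 0.38 mL + 22.3 mL = 22.68 mL total → factor 22.68/0.38 = 59.684
Overall dilution factor = 45 × 9.8868 × 4.0667 × 66.154 × 59.684 = 7.1437 × 10^6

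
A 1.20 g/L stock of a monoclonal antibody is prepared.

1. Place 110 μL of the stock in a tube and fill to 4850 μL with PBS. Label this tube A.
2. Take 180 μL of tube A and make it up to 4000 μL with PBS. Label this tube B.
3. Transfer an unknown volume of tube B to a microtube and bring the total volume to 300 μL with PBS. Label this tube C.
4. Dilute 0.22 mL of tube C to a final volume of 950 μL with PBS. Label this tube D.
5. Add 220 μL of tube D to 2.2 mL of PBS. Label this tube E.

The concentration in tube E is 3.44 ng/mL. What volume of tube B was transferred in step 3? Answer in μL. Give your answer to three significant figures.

40.0 μL

Step 1: 110 μL brought to 4850 μL → factor 4850/110 = 44.091
Step 2: 180 μL brought to 4000 μL → factor 4000/180 = 22.222
Step 3: v brought to 300 μL → factor = 300 μL/v
Step 4: 0.22 mL brought to 950 μL → factor 0.95/0.22 = 4.3182
Step 5: 220 μL + 2.2 mL = 2420 μL total → factor 2420/220 = 11
Product of known-step factors = 46540
Overall factor = 1.20 g/L / (3.44 ng/mL) = 3.4884 × 10^5
Step-3 factor = 3.4884 × 10^5 / 46540 = 7.4954
v = 300 μL / 7.4954 = 40.0 μL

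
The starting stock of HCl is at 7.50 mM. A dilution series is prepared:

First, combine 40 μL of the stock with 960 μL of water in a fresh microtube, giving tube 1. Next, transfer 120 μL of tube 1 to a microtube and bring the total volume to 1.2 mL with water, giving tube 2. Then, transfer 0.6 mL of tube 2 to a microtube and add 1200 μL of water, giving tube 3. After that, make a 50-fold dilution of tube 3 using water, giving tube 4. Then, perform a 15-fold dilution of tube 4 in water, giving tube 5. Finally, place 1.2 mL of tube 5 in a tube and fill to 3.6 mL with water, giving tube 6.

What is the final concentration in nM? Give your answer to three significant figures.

4.44 nM

Step 1: 40 μL + 960 μL = 1000 μL total → factor 1000/40 = 25
Step 2: 120 μL brought to 1.2 mL → factor 1200/120 = 10
Step 3: 0.6 mL + 1200 μL = 1.8 mL total → factor 1.8/0.6 = 3
Step 4: 50-fold → factor 50
Step 5: 15-fold → factor 15
Step 6: 1.2 mL brought to 3.6 mL → factor 3.6/1.2 = 3
Overall dilution factor = 25 × 10 × 3 × 50 × 15 × 3 = 1.6875 × 10^6
Final = 7.50 mM / 1.6875 × 10^6 = 4.444 × 10^-6 mM = 4.44 nM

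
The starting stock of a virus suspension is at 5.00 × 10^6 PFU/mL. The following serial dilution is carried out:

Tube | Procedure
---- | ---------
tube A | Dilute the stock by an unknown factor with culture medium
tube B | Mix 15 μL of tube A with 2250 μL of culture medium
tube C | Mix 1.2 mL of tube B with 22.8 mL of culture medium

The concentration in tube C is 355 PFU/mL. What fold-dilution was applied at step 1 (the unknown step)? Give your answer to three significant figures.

4.66-fold

Step 1: unknown factor x
Step 2: 15 μL + 2250 μL = 2265 μL total → factor 2265/15 = 151
Step 3: 1.2 mL + 22.8 mL = 24 mL total → factor 24/1.2 = 20
Product of known-step factors = 3020
Overall factor = 5.00 × 10^6 PFU/mL / (355 PFU/mL) = 14085
x = 14085 / 3020 = 4.66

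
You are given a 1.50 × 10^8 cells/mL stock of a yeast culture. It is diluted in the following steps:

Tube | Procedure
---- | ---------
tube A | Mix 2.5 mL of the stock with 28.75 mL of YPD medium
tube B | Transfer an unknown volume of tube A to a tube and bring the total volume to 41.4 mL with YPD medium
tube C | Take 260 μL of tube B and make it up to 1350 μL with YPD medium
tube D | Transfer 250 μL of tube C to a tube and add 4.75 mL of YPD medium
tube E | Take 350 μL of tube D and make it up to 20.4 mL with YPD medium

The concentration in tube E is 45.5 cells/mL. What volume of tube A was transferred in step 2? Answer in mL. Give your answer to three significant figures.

0.950 mL

Step 1: 2.5 mL + 28.75 mL = 31.25 mL total → factor 31.25/2.5 = 12.5
Step 2: v brought to 41.4 mL → factor = 41.4 mL/v
Step 3: 260 μL brought to 1350 μL → factor 1350/260 = 5.1923
Step 4: 250 μL + 4.75 mL = 5000 μL total → factor 5000/250 = 20
Step 5: 350 μL brought to 20.4 mL → factor 20400/350 = 58.286
Product of known-step factors = 75659
Overall factor = 1.50 × 10^8 cells/mL / (45.5 cells/mL) = 3.2967 × 10^6
Step-2 factor = 3.2967 × 10^6 / 75659 = 43.573
v = 41.4 mL / 43.573 = 0.950 mL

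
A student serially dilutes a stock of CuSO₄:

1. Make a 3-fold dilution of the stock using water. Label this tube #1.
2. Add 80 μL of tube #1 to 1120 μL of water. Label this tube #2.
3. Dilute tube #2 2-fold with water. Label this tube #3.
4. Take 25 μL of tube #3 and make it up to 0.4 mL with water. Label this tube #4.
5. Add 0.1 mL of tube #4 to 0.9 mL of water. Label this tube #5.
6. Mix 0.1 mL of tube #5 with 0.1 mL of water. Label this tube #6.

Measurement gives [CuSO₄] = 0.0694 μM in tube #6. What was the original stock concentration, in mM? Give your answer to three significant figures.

2.00 mM

Step 1: 3-fold → factor 3
Step 2: 80 μL + 1120 μL = 1200 μL total → factor 1200/80 = 15
Step 3: 2-fold → factor 2
Step 4: 25 μL brought to 0.4 mL → factor 400/25 = 16
Step 5: 0.1 mL + 0.9 mL = 1 mL total → factor 1/0.1 = 10
Step 6: 0.1 mL + 0.1 mL = 0.2 mL total → factor 0.2/0.1 = 2
Overall dilution factor = 3 × 15 × 2 × 16 × 10 × 2 = 28800
Stock = 0.0694 μM × 28800 = 1999 μM = 2.00 mM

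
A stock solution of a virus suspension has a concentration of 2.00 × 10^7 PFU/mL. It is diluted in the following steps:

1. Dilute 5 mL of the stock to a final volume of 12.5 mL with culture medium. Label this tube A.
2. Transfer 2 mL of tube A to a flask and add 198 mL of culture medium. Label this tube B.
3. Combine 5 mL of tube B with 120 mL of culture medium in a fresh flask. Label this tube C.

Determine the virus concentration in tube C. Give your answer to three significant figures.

3.20 × 10^3 PFU/mL

Step 1: 5 mL brought to 12.5 mL → factor 12.5/5 = 2.5
Step 2: 2 mL + 198 mL = 200 mL total → factor 200/2 = 100
Step 3: 5 mL + 120 mL = 125 mL total → factor 125/5 = 25
Overall dilution factor = 2.5 × 100 × 25 = 6250
Final = 2.00 × 10^7 PFU/mL / 6250 = 3.20 × 10^3 PFU/mL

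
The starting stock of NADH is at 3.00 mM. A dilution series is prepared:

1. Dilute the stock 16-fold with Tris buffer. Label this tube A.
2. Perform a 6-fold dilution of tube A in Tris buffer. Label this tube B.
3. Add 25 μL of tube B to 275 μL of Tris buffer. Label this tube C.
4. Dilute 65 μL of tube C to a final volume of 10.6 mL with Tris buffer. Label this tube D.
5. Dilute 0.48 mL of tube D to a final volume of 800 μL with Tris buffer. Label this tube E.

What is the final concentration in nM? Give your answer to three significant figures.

Step 1: 16-fold → factor 16
Step 2: 6-fold → factor 6
Step 3: 25 μL + 275 μL = 300 μL total → factor 300/25 = 12
Step 4: 65 μL brought to 10.6 mL → factor 10600/65 = 163.08
Step 5: 0.48 mL brought to 800 μL → factor 0.8/0.48 = 1.6667
Overall dilution factor = 16 × 6 × 12 × 163.08 × 1.6667 = 3.1311 × 10^5
Final = 3.00 mM / 3.1311 × 10^5 = 9.581 × 10^-6 mM = 9.58 nM

9.58 nM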